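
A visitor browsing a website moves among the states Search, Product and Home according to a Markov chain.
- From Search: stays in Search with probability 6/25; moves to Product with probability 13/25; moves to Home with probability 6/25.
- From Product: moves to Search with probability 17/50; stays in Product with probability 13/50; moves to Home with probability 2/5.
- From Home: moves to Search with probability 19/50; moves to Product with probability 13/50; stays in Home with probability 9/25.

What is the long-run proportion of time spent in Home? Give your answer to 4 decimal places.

0.3352

Let the stationary distribution be π with π = πP and π_1 + π_2 + π_3 = 1.
π_1 = 0.24·π_1 + 0.34·π_2 + 0.38·π_3
π_2 = 0.52·π_1 + 0.26·π_2 + 0.26·π_3
Solving with the normalization constraint gives π = (0.3213, 0.3435, 0.3352).
So the stationary probability of Home is 0.3352.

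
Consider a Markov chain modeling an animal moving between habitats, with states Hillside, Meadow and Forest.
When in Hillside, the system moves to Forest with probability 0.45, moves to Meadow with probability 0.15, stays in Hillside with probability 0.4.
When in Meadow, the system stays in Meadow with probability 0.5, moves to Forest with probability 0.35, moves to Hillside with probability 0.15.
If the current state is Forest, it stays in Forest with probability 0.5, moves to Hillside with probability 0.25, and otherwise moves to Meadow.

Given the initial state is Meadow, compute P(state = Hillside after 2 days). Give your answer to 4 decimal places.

0.2225

Sum over the intermediate state after 1 day:
P = P(Meadow→Hillside)·P(Hillside→Hillside) + P(Meadow→Meadow)·P(Meadow→Hillside) + P(Meadow→Forest)·P(Forest→Hillside)
  = 0.15×0.4 + 0.5×0.15 + 0.35×0.25
  = 0.0600 + 0.0750 + 0.0875 = 0.2225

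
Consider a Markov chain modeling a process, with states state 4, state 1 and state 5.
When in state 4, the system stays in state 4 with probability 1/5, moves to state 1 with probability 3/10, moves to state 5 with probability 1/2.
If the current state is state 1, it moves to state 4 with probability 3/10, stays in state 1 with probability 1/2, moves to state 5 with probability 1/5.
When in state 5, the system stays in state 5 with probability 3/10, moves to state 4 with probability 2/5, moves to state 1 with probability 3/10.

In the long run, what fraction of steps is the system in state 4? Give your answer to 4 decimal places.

0.3021

Let the stationary distribution be π with π = πP and π_1 + π_2 + π_3 = 1.
π_1 = 0.2·π_1 + 0.3·π_2 + 0.4·π_3
π_2 = 0.3·π_1 + 0.5·π_2 + 0.3·π_3
Solving with the normalization constraint gives π = (0.3021, 0.3750, 0.3229).
So the stationary probability of state 4 is 0.3021.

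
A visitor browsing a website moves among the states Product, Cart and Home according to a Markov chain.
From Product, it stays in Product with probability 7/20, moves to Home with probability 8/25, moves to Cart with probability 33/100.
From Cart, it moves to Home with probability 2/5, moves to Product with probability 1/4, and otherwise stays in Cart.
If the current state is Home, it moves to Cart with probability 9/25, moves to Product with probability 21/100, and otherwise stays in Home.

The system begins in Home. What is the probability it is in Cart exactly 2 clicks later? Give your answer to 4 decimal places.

0.3501

Sum over the intermediate state after 1 click:
P = P(Home→Product)·P(Product→Cart) + P(Home→Cart)·P(Cart→Cart) + P(Home→Home)·P(Home→Cart)
  = 0.21×0.33 + 0.36×0.35 + 0.43×0.36
  = 0.0693 + 0.1260 + 0.1548 = 0.3501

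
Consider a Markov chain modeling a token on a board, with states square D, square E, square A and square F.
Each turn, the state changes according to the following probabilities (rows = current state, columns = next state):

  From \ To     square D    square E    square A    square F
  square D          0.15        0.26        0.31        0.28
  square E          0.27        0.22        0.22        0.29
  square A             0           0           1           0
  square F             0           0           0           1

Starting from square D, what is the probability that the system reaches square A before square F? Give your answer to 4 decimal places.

Let h(s) be the probability of absorption at square A starting from transient state s. Then h(square A) = 1 and h(square F) = 0. By first-step analysis:
h(square D) = 0.15·h(square D) + 0.26·h(square E) + 0.31·1 + 0.28·0
h(square E) = 0.27·h(square D) + 0.22·h(square E) + 0.22·1 + 0.29·0
Solving: h(square D) = 0.5044, h(square E) = 0.4566.
Starting from square D, the probability is 0.5044.

0.5044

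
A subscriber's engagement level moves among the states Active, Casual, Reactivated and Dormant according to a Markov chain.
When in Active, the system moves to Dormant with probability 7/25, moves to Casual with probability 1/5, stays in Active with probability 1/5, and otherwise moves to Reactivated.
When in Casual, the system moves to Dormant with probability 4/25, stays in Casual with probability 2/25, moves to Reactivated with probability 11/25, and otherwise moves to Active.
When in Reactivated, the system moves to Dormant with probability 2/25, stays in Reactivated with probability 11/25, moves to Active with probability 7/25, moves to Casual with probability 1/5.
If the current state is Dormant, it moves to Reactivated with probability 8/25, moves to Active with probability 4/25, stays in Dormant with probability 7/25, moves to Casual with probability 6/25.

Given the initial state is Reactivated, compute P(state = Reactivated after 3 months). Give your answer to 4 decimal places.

0.3891

Propagate the distribution vector 3 months from Reactivated.
After 0 months: (0.0000, 0.0000, 1.0000, 0.0000)
After 1 month: (0.2800, 0.2000, 0.4400, 0.0800)
After 2 months: (0.2560, 0.1792, 0.3968, 0.1680)
After 3 months: (0.2465, 0.1852, 0.3891, 0.1791)
P(in Reactivated after 3 months) = 0.3891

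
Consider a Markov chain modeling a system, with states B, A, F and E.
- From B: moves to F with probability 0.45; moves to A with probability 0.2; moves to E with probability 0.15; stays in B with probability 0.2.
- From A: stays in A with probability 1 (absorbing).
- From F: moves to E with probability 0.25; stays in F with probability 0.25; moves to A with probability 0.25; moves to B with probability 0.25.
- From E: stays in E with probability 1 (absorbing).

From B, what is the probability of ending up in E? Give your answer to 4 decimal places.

Let h(s) be the probability of absorption at E starting from transient state s. Then h(E) = 1 and h(A) = 0. By first-step analysis:
h(B) = 0.2·h(B) + 0.2·0 + 0.45·h(F) + 0.15·1
h(F) = 0.25·h(B) + 0.25·0 + 0.25·h(F) + 0.25·1
Solving: h(B) = 0.4615, h(F) = 0.4872.
Starting from B, the probability is 0.4615.

0.4615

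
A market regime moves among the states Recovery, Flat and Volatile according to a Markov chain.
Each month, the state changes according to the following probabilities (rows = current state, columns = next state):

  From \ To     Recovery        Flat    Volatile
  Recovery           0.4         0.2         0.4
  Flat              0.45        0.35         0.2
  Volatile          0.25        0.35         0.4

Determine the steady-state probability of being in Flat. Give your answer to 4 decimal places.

Let the stationary distribution be π with π = πP and π_1 + π_2 + π_3 = 1.
π_1 = 0.4·π_1 + 0.45·π_2 + 0.25·π_3
π_2 = 0.2·π_1 + 0.35·π_2 + 0.35·π_3
Solving with the normalization constraint gives π = (0.3636, 0.2955, 0.3409).
So the stationary probability of Flat is 0.2955.

0.2955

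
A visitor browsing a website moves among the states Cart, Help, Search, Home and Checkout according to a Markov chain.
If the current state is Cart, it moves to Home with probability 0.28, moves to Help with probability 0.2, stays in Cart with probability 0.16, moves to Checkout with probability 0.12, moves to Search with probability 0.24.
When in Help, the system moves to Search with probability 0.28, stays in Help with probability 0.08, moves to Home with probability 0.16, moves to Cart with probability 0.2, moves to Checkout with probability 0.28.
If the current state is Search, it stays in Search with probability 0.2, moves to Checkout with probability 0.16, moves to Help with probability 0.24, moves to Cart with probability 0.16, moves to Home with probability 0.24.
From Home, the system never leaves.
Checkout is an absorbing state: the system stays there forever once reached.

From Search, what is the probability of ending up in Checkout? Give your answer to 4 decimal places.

Let h(s) be the probability of absorption at Checkout starting from transient state s. Then h(Checkout) = 1 and h(Home) = 0. By first-step analysis:
h(Cart) = 0.16·h(Cart) + 0.2·h(Help) + 0.24·h(Search) + 0.28·0 + 0.12·1
h(Help) = 0.2·h(Cart) + 0.08·h(Help) + 0.28·h(Search) + 0.16·0 + 0.28·1
h(Search) = 0.16·h(Cart) + 0.24·h(Help) + 0.2·h(Search) + 0.24·0 + 0.16·1
Solving: h(Cart) = 0.3913, h(Help) = 0.5217, h(Search) = 0.4348.
Starting from Search, the probability is 0.4348.

0.4348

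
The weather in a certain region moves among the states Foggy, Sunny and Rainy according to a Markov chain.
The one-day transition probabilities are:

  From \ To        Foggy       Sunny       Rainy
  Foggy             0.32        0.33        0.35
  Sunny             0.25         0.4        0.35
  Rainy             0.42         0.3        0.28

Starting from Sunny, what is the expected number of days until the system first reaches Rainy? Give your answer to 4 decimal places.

2.8571

Let t(s) be the expected number of days to first reach Rainy from state s, with t(Rainy) = 0. Conditioning on the first day:
t(Foggy) = 1 + 0.32·t(Foggy) + 0.33·t(Sunny)
t(Sunny) = 1 + 0.25·t(Foggy) + 0.4·t(Sunny)
Solving: t(Foggy) = 2.8571, t(Sunny) = 2.8571.
Expected days from Sunny to Rainy: 2.8571.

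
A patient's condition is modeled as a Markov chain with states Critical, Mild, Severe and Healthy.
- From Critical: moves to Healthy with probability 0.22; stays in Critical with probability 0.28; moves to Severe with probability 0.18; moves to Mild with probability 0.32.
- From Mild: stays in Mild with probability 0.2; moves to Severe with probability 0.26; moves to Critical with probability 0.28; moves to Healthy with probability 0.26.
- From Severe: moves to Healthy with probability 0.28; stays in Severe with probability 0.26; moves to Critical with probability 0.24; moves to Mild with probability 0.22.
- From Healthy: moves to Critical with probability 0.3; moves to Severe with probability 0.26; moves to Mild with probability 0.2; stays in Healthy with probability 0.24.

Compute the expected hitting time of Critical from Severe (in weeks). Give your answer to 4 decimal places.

3.7831

Let t(s) be the expected number of weeks to first reach Critical from state s, with t(Critical) = 0. Conditioning on the first week:
t(Mild) = 1 + 0.2·t(Mild) + 0.26·t(Severe) + 0.26·t(Healthy)
t(Severe) = 1 + 0.22·t(Mild) + 0.26·t(Severe) + 0.28·t(Healthy)
t(Healthy) = 1 + 0.2·t(Mild) + 0.26·t(Severe) + 0.24·t(Healthy)
Solving: t(Mild) = 3.6390, t(Severe) = 3.7831, t(Healthy) = 3.5677.
Expected weeks from Severe to Critical: 3.7831.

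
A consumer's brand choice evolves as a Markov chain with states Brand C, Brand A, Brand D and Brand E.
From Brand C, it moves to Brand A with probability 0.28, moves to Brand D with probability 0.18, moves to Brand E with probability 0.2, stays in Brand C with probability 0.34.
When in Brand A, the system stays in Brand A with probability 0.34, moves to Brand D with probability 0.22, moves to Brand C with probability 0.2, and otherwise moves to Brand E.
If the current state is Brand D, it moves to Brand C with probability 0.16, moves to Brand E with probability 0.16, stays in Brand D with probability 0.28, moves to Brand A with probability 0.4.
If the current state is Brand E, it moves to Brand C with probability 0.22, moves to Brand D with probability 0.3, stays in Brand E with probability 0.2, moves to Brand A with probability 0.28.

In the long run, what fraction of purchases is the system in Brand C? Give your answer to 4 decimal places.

Let the stationary distribution be π with π = πP and π_1 + π_2 + π_3 + π_4 = 1.
π_1 = 0.34·π_1 + 0.2·π_2 + 0.16·π_3 + 0.22·π_4
π_2 = 0.28·π_1 + 0.34·π_2 + 0.4·π_3 + 0.28·π_4
π_3 = 0.18·π_1 + 0.22·π_2 + 0.28·π_3 + 0.3·π_4
Solving with the normalization constraint gives π = (0.2260, 0.3287, 0.2417, 0.2035).
So the stationary probability of Brand C is 0.2260.

0.2260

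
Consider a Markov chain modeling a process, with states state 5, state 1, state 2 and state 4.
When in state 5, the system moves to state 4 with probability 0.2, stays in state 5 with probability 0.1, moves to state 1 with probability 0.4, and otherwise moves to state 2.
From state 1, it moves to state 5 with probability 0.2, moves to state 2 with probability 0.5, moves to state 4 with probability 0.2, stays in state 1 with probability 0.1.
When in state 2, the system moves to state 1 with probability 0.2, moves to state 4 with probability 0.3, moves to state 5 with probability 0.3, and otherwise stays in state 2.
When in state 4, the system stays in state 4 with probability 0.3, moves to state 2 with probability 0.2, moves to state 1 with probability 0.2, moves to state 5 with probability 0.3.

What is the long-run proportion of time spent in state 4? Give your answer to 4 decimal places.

Let the stationary distribution be π with π = πP and π_1 + π_2 + π_3 + π_4 = 1.
π_1 = 0.1·π_1 + 0.2·π_2 + 0.3·π_3 + 0.3·π_4
π_2 = 0.4·π_1 + 0.1·π_2 + 0.2·π_3 + 0.2·π_4
π_3 = 0.3·π_1 + 0.5·π_2 + 0.2·π_3 + 0.2·π_4
Solving with the normalization constraint gives π = (0.2313, 0.2239, 0.2903, 0.2545).
So the stationary probability of state 4 is 0.2545.

0.2545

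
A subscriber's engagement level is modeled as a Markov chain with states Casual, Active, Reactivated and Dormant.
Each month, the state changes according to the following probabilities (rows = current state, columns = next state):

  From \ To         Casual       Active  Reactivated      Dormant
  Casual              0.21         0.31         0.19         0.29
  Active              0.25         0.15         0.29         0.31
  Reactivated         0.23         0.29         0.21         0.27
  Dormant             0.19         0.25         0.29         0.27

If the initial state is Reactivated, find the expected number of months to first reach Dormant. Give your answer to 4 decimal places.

Let t(s) be the expected number of months to first reach Dormant from state s, with t(Dormant) = 0. Conditioning on the first month:
t(Casual) = 1 + 0.21·t(Casual) + 0.31·t(Active) + 0.19·t(Reactivated)
t(Active) = 1 + 0.25·t(Casual) + 0.15·t(Active) + 0.29·t(Reactivated)
t(Reactivated) = 1 + 0.23·t(Casual) + 0.29·t(Active) + 0.21·t(Reactivated)
Solving: t(Casual) = 3.4382, t(Active) = 3.3850, t(Reactivated) = 3.5094.
Expected months from Reactivated to Dormant: 3.5094.

3.5094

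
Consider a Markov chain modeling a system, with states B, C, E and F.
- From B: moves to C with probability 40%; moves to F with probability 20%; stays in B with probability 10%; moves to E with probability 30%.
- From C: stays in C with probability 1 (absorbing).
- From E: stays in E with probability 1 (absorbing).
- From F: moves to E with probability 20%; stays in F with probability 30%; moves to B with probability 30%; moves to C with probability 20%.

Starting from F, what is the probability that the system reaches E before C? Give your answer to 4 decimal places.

0.4737

Let h(s) be the probability of absorption at E starting from transient state s. Then h(E) = 1 and h(C) = 0. By first-step analysis:
h(B) = 0.1·h(B) + 0.4·0 + 0.3·1 + 0.2·h(F)
h(F) = 0.3·h(B) + 0.2·0 + 0.2·1 + 0.3·h(F)
Solving: h(B) = 0.4386, h(F) = 0.4737.
Starting from F, the probability is 0.4737.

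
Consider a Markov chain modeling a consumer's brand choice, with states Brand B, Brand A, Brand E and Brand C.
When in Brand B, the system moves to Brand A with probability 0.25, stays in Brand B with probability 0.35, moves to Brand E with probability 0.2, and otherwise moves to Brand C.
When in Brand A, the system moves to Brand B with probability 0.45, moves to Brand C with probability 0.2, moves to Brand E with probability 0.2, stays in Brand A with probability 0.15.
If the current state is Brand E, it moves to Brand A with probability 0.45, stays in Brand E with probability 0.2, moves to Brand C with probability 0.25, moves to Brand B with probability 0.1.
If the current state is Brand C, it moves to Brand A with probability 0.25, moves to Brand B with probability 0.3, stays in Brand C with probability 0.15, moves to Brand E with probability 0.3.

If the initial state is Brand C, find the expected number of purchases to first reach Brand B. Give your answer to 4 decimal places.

3.4334

Let t(s) be the expected number of purchases to first reach Brand B from state s, with t(Brand B) = 0. Conditioning on the first purchase:
t(Brand A) = 1 + 0.15·t(Brand A) + 0.2·t(Brand E) + 0.2·t(Brand C)
t(Brand E) = 1 + 0.45·t(Brand A) + 0.2·t(Brand E) + 0.25·t(Brand C)
t(Brand C) = 1 + 0.25·t(Brand A) + 0.3·t(Brand E) + 0.15·t(Brand C)
Solving: t(Brand A) = 2.9170, t(Brand E) = 3.9637, t(Brand C) = 3.4334.
Expected purchases from Brand C to Brand B: 3.4334.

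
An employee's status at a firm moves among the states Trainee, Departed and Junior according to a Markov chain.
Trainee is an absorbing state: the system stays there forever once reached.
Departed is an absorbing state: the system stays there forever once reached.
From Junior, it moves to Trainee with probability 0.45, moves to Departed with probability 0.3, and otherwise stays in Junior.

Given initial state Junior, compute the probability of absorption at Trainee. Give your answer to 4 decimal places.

Let h(s) be the probability of absorption at Trainee starting from transient state s. Then h(Trainee) = 1 and h(Departed) = 0. By first-step analysis:
h(Junior) = 0.45·1 + 0.3·0 + 0.25·h(Junior)
Solving: h(Junior) = 0.6000.
Starting from Junior, the probability is 0.6000.

0.6000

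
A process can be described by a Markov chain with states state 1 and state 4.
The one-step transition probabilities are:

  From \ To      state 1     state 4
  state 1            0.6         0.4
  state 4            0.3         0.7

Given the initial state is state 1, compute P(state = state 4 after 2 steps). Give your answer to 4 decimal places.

0.5200

Sum over the intermediate state after 1 step:
P = P(state 1→state 1)·P(state 1→state 4) + P(state 1→state 4)·P(state 4→state 4)
  = 0.6×0.4 + 0.4×0.7
  = 0.2400 + 0.2800 = 0.5200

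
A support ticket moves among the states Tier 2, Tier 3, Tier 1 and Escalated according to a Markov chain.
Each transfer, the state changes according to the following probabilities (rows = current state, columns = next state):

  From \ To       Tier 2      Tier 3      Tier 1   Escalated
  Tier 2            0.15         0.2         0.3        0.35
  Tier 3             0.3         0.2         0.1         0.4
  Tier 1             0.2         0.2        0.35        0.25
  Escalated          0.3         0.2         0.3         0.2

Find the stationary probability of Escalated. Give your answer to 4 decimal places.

Let the stationary distribution be π with π = πP and π_1 + π_2 + π_3 + π_4 = 1.
π_1 = 0.15·π_1 + 0.3·π_2 + 0.2·π_3 + 0.3·π_4
π_2 = 0.2·π_1 + 0.2·π_2 + 0.2·π_3 + 0.2·π_4
π_3 = 0.3·π_1 + 0.1·π_2 + 0.35·π_3 + 0.3·π_4
Solving with the normalization constraint gives π = (0.2371, 0.2000, 0.2737, 0.2892).
So the stationary probability of Escalated is 0.2892.

0.2892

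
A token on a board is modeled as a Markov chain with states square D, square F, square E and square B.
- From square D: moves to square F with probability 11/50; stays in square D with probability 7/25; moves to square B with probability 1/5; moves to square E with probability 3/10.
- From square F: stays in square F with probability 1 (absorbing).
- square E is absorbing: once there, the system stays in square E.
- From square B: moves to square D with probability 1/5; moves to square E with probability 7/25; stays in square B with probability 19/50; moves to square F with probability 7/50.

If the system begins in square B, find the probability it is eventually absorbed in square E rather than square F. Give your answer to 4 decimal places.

0.6437

Let h(s) be the probability of absorption at square E starting from transient state s. Then h(square E) = 1 and h(square F) = 0. By first-step analysis:
h(square D) = 0.28·h(square D) + 0.22·0 + 0.3·1 + 0.2·h(square B)
h(square B) = 0.2·h(square D) + 0.14·0 + 0.28·1 + 0.38·h(square B)
Solving: h(square D) = 0.5955, h(square B) = 0.6437.
Starting from square B, the probability is 0.6437.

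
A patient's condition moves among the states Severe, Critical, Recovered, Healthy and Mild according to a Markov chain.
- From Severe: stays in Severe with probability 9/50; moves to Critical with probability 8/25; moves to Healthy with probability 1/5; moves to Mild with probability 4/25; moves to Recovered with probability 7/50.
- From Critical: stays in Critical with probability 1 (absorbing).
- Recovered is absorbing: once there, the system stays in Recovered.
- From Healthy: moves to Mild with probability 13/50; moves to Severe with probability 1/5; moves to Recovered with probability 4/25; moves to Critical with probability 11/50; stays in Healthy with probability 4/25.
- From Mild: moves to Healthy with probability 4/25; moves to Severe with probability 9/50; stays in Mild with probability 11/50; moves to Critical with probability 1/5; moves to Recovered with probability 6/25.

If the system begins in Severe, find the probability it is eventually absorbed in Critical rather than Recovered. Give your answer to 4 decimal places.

Let h(s) be the probability of absorption at Critical starting from transient state s. Then h(Critical) = 1 and h(Recovered) = 0. By first-step analysis:
h(Severe) = 0.18·h(Severe) + 0.32·1 + 0.14·0 + 0.2·h(Healthy) + 0.16·h(Mild)
h(Healthy) = 0.2·h(Severe) + 0.22·1 + 0.16·0 + 0.16·h(Healthy) + 0.26·h(Mild)
h(Mild) = 0.18·h(Severe) + 0.2·1 + 0.24·0 + 0.16·h(Healthy) + 0.22·h(Mild)
Solving: h(Severe) = 0.6314, h(Healthy) = 0.5731, h(Mild) = 0.5197.
Starting from Severe, the probability is 0.6314.

0.6314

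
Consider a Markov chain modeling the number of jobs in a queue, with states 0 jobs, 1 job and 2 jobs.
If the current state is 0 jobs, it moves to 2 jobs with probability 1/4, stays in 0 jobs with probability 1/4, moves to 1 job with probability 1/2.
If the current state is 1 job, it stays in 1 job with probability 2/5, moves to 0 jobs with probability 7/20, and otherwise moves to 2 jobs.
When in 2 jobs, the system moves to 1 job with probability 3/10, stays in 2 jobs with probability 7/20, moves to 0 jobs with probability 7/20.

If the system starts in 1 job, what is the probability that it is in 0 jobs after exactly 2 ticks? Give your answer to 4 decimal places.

Sum over the intermediate state after 1 tick:
P = P(1 job→0 jobs)·P(0 jobs→0 jobs) + P(1 job→1 job)·P(1 job→0 jobs) + P(1 job→2 jobs)·P(2 jobs→0 jobs)
  = 0.35×0.25 + 0.4×0.35 + 0.25×0.35
  = 0.0875 + 0.1400 + 0.0875 = 0.3150

0.3150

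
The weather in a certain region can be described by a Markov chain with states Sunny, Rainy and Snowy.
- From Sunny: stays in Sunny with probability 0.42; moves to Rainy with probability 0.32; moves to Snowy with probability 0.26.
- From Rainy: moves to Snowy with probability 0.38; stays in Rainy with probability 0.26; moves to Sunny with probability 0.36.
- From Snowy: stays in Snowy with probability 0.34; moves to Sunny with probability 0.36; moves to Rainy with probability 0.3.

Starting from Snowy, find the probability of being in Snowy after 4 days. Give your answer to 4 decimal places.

Propagate the distribution vector 4 days from Snowy.
After 0 days: (0.0000, 0.0000, 1.0000)
After 1 day: (0.3600, 0.3000, 0.3400)
After 2 days: (0.3816, 0.2952, 0.3232)
After 3 days: (0.3829, 0.2958, 0.3213)
After 4 days: (0.3830, 0.2958, 0.3212)
P(in Snowy after 4 days) = 0.3212

0.3212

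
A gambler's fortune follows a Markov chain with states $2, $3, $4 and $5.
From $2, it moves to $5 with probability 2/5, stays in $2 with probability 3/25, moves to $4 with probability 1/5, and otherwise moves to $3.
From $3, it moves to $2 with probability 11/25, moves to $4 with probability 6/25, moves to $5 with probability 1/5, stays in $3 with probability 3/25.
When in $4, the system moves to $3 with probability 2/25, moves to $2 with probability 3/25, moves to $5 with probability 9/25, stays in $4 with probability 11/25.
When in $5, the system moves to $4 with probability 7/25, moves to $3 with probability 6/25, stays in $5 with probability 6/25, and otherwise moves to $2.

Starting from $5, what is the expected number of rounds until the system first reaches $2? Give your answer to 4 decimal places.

Let t(s) be the expected number of rounds to first reach $2 from state s, with t($2) = 0. Conditioning on the first round:
t($3) = 1 + 0.12·t($3) + 0.24·t($4) + 0.2·t($5)
t($4) = 1 + 0.08·t($3) + 0.44·t($4) + 0.36·t($5)
t($5) = 1 + 0.24·t($3) + 0.28·t($4) + 0.24·t($5)
Solving: t($3) = 3.4755, t($4) = 5.0234, t($5) = 4.2640.
Expected rounds from $5 to $2: 4.2640.

4.2640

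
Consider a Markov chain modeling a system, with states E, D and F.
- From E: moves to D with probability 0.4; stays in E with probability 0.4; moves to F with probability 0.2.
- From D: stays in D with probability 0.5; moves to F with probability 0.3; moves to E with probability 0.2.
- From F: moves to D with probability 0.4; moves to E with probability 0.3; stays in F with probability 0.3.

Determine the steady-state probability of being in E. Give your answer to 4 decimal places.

0.2840

Let the stationary distribution be π with π = πP and π_1 + π_2 + π_3 = 1.
π_1 = 0.4·π_1 + 0.2·π_2 + 0.3·π_3
π_2 = 0.4·π_1 + 0.5·π_2 + 0.4·π_3
Solving with the normalization constraint gives π = (0.2840, 0.4444, 0.2716).
So the stationary probability of E is 0.2840.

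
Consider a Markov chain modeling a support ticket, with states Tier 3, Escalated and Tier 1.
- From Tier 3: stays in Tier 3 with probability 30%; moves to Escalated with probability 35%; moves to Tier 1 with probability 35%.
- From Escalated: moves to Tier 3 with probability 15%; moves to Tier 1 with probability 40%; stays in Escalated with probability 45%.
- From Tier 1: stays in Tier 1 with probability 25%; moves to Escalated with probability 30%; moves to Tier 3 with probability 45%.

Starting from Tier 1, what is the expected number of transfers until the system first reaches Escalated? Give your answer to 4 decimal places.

3.1293

Let t(s) be the expected number of transfers to first reach Escalated from state s, with t(Escalated) = 0. Conditioning on the first transfer:
t(Tier 3) = 1 + 0.3·t(Tier 3) + 0.35·t(Tier 1)
t(Tier 1) = 1 + 0.45·t(Tier 3) + 0.25·t(Tier 1)
Solving: t(Tier 3) = 2.9932, t(Tier 1) = 3.1293.
Expected transfers from Tier 1 to Escalated: 3.1293.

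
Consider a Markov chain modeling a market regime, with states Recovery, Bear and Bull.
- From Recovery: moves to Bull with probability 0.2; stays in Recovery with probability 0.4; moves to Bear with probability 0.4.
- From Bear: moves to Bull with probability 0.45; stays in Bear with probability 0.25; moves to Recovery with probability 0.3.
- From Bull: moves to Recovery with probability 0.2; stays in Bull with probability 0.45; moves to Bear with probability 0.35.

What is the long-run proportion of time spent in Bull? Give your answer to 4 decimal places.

Let the stationary distribution be π with π = πP and π_1 + π_2 + π_3 = 1.
π_1 = 0.4·π_1 + 0.3·π_2 + 0.2·π_3
π_2 = 0.4·π_1 + 0.25·π_2 + 0.35·π_3
Solving with the normalization constraint gives π = (0.2914, 0.3314, 0.3771).
So the stationary probability of Bull is 0.3771.

0.3771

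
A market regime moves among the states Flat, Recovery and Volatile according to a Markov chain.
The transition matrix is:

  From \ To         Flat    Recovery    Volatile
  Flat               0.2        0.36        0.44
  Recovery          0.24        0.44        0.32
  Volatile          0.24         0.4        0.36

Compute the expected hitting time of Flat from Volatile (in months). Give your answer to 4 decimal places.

4.1667

Let t(s) be the expected number of months to first reach Flat from state s, with t(Flat) = 0. Conditioning on the first month:
t(Recovery) = 1 + 0.44·t(Recovery) + 0.32·t(Volatile)
t(Volatile) = 1 + 0.4·t(Recovery) + 0.36·t(Volatile)
Solving: t(Recovery) = 4.1667, t(Volatile) = 4.1667.
Expected months from Volatile to Flat: 4.1667.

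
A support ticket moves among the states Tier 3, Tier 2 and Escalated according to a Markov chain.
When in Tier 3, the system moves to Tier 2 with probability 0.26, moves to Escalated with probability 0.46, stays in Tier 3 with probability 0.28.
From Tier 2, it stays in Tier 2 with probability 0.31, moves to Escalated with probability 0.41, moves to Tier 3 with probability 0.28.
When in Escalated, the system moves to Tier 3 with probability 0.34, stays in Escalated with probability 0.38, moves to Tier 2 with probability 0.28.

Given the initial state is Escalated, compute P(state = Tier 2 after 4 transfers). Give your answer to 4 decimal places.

Propagate the distribution vector 4 transfers from Escalated.
After 0 transfers: (0.0000, 0.0000, 1.0000)
After 1 transfer: (0.3400, 0.2800, 0.3800)
After 2 transfers: (0.3028, 0.2816, 0.4156)
After 3 transfers: (0.3049, 0.2824, 0.4127)
After 4 transfers: (0.3048, 0.2824, 0.4129)
P(in Tier 2 after 4 transfers) = 0.2824

0.2824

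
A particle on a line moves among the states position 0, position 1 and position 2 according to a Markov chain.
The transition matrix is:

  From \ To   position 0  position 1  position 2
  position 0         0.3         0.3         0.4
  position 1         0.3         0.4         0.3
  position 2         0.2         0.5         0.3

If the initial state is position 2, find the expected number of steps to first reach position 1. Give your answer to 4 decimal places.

2.1951

Let t(s) be the expected number of steps to first reach position 1 from state s, with t(position 1) = 0. Conditioning on the first step:
t(position 0) = 1 + 0.3·t(position 0) + 0.4·t(position 2)
t(position 2) = 1 + 0.2·t(position 0) + 0.3·t(position 2)
Solving: t(position 0) = 2.6829, t(position 2) = 2.1951.
Expected steps from position 2 to position 1: 2.1951.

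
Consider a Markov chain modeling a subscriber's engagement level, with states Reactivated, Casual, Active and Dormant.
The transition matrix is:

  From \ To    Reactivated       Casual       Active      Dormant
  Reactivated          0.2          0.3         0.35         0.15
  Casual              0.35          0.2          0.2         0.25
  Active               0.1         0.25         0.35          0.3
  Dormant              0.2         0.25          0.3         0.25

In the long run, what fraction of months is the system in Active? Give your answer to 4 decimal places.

Let the stationary distribution be π with π = πP and π_1 + π_2 + π_3 + π_4 = 1.
π_1 = 0.2·π_1 + 0.35·π_2 + 0.1·π_3 + 0.2·π_4
π_2 = 0.3·π_1 + 0.2·π_2 + 0.25·π_3 + 0.25·π_4
π_3 = 0.35·π_1 + 0.2·π_2 + 0.35·π_3 + 0.3·π_4
Solving with the normalization constraint gives π = (0.2071, 0.2480, 0.3006, 0.2443).
So the stationary probability of Active is 0.3006.

0.3006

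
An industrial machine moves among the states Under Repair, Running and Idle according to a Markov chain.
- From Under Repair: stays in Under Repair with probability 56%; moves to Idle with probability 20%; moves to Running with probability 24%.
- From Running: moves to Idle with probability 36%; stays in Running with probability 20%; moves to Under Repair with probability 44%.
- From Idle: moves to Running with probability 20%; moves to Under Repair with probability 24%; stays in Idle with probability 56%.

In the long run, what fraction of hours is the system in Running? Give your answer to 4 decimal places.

0.2167

Let the stationary distribution be π with π = πP and π_1 + π_2 + π_3 = 1.
π_1 = 0.56·π_1 + 0.44·π_2 + 0.24·π_3
π_2 = 0.24·π_1 + 0.2·π_2 + 0.2·π_3
Solving with the normalization constraint gives π = (0.4167, 0.2167, 0.3667).
So the stationary probability of Running is 0.2167.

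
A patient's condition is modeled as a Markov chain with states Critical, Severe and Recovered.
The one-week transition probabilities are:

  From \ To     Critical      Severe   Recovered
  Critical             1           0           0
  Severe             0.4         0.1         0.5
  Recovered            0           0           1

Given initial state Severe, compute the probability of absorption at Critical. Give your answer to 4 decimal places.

0.4444

Let h(s) be the probability of absorption at Critical starting from transient state s. Then h(Critical) = 1 and h(Recovered) = 0. By first-step analysis:
h(Severe) = 0.4·1 + 0.1·h(Severe) + 0.5·0
Solving: h(Severe) = 0.4444.
Starting from Severe, the probability is 0.4444.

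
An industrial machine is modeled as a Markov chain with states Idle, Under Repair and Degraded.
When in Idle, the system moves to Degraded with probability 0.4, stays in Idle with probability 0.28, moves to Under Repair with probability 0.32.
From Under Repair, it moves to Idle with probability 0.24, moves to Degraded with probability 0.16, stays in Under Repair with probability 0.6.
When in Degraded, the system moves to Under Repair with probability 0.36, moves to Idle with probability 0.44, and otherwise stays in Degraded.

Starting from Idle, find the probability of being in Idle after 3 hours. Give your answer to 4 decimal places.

0.3019

Propagate the distribution vector 3 hours from Idle.
After 0 hours: (1.0000, 0.0000, 0.0000)
After 1 hour: (0.2800, 0.3200, 0.4000)
After 2 hours: (0.3312, 0.4256, 0.2432)
After 3 hours: (0.3019, 0.4489, 0.2492)
P(in Idle after 3 hours) = 0.3019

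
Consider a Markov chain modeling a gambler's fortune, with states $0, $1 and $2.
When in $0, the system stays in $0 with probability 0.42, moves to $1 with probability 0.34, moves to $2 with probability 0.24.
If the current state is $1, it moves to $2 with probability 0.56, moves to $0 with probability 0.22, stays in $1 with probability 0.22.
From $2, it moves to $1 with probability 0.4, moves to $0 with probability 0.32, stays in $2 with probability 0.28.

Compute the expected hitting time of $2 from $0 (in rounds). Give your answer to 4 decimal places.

Let t(s) be the expected number of rounds to first reach $2 from state s, with t($2) = 0. Conditioning on the first round:
t($0) = 1 + 0.42·t($0) + 0.34·t($1)
t($1) = 1 + 0.22·t($0) + 0.22·t($1)
Solving: t($0) = 2.9661, t($1) = 2.1186.
Expected rounds from $0 to $2: 2.9661.

2.9661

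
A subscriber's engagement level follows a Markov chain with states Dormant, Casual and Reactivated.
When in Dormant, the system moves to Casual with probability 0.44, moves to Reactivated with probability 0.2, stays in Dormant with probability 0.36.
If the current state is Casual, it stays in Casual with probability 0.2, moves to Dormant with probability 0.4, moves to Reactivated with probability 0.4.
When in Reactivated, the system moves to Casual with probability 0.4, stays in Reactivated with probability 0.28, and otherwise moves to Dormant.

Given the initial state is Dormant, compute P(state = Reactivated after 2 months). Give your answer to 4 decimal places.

0.3040

Sum over the intermediate state after 1 month:
P = P(Dormant→Dormant)·P(Dormant→Reactivated) + P(Dormant→Casual)·P(Casual→Reactivated) + P(Dormant→Reactivated)·P(Reactivated→Reactivated)
  = 0.36×0.2 + 0.44×0.4 + 0.2×0.28
  = 0.0720 + 0.1760 + 0.0560 = 0.3040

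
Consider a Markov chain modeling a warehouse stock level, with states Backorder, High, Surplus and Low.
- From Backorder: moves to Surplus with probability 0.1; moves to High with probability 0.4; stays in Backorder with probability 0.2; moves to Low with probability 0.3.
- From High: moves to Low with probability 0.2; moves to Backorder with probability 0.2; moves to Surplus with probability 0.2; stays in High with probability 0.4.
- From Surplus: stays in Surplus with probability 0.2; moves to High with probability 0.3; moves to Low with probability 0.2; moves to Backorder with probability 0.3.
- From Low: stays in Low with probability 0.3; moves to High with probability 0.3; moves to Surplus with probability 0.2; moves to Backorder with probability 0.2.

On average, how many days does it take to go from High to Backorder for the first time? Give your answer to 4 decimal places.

Let t(s) be the expected number of days to first reach Backorder from state s, with t(Backorder) = 0. Conditioning on the first day:
t(High) = 1 + 0.4·t(High) + 0.2·t(Surplus) + 0.2·t(Low)
t(Surplus) = 1 + 0.3·t(High) + 0.2·t(Surplus) + 0.2·t(Low)
t(Low) = 1 + 0.3·t(High) + 0.2·t(Surplus) + 0.3·t(Low)
Solving: t(High) = 4.5455, t(Surplus) = 4.0909, t(Low) = 4.5455.
Expected days from High to Backorder: 4.5455.

4.5455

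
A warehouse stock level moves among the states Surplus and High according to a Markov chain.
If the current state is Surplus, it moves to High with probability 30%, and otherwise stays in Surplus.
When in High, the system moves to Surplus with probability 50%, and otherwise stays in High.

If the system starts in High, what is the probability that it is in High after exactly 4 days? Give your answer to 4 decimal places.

Propagate the distribution vector 4 days from High.
After 0 days: (0.0000, 1.0000)
After 1 day: (0.5000, 0.5000)
After 2 days: (0.6000, 0.4000)
After 3 days: (0.6200, 0.3800)
After 4 days: (0.6240, 0.3760)
P(in High after 4 days) = 0.3760

0.3760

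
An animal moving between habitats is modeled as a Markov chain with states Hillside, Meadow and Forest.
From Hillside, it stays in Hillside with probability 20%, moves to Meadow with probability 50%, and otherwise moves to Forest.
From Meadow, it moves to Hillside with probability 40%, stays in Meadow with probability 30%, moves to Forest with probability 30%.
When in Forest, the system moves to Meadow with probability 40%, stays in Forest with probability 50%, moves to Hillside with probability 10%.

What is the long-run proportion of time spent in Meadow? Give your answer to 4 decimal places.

0.3854

Let the stationary distribution be π with π = πP and π_1 + π_2 + π_3 = 1.
π_1 = 0.2·π_1 + 0.4·π_2 + 0.1·π_3
π_2 = 0.5·π_1 + 0.3·π_2 + 0.4·π_3
Solving with the normalization constraint gives π = (0.2396, 0.3854, 0.3750).
So the stationary probability of Meadow is 0.3854.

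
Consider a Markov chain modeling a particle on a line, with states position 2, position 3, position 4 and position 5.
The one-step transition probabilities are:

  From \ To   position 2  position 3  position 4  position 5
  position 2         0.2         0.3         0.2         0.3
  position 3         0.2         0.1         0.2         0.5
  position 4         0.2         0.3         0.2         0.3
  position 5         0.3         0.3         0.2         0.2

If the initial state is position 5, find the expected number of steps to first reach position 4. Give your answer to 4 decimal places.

Let t(s) be the expected number of steps to first reach position 4 from state s, with t(position 4) = 0. Conditioning on the first step:
t(position 2) = 1 + 0.2·t(position 2) + 0.3·t(position 3) + 0.3·t(position 5)
t(position 3) = 1 + 0.2·t(position 2) + 0.1·t(position 3) + 0.5·t(position 5)
t(position 5) = 1 + 0.3·t(position 2) + 0.3·t(position 3) + 0.2·t(position 5)
Solving: t(position 2) = 5.0000, t(position 3) = 5.0000, t(position 5) = 5.0000.
Expected steps from position 5 to position 4: 5.0000.

5.0000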